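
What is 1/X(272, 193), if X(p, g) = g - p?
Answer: -1/79 ≈ -0.012658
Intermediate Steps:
1/X(272, 193) = 1/(193 - 1*272) = 1/(193 - 272) = 1/(-79) = -1/79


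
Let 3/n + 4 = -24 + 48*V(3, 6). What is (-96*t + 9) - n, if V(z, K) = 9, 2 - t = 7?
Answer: 197553/404 ≈ 488.99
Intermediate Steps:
t = -5 (t = 2 - 1*7 = 2 - 7 = -5)
n = 3/404 (n = 3/(-4 + (-24 + 48*9)) = 3/(-4 + (-24 + 432)) = 3/(-4 + 408) = 3/404 ≈ 0.0074257)
(-96*t + 9) - n = (-96*(-5) + 9) - 1*3/404 = (480 + 9) - 3/404 = 489 - 3/404 = 197553/404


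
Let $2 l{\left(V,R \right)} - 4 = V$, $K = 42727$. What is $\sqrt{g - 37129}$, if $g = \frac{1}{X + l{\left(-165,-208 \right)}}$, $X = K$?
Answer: $\frac{i \sqrt{41168969335}}{1053} \approx 192.69 i$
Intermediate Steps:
$l{\left(V,R \right)} = 2 + \frac{V}{2}$
$X = 42727$
$g = \frac{2}{85293}$ ($g = \frac{1}{42727 + \left(2 + \frac{1}{2} \left(-165\right)\right)} = \frac{1}{42727 + \left(2 - \frac{165}{2}\right)} = \frac{1}{42727 - \frac{161}{2}} = \frac{1}{\frac{85293}{2}} = \frac{2}{85293} \approx 2.3449 \cdot 10^{-5}$)
$\sqrt{g - 37129} = \sqrt{\frac{2}{85293} - 37129} = \sqrt{- \frac{3166843795}{85293}} = \frac{i \sqrt{41168969335}}{1053}$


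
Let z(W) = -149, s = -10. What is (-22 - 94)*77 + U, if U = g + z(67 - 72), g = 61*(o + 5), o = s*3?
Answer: -10606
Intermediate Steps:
o = -30 (o = -10*3 = -30)
g = -1525 (g = 61*(-30 + 5) = 61*(-25) = -1525)
U = -1674 (U = -1525 - 149 = -1674)
(-22 - 94)*77 + U = (-22 - 94)*77 - 1674 = -116*77 - 1674 = -8932 - 1674 = -10606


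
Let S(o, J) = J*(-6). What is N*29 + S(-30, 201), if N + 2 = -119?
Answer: -4715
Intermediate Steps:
N = -121 (N = -2 - 119 = -121)
S(o, J) = -6*J
N*29 + S(-30, 201) = -121*29 - 6*201 = -3509 - 1206 = -4715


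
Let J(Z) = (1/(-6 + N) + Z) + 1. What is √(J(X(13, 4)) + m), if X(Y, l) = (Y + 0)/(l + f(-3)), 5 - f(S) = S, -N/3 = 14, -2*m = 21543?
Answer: I*√172311/4 ≈ 103.78*I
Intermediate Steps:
m = -21543/2 (m = -½*21543 = -21543/2 ≈ -10772.)
N = -42 (N = -3*14 = -42)
f(S) = 5 - S
X(Y, l) = Y/(8 + l) (X(Y, l) = (Y + 0)/(l + (5 - 1*(-3))) = Y/(l + (5 + 3)) = Y/(l + 8) = Y/(8 + l))
J(Z) = 47/48 + Z (J(Z) = (1/(-6 - 42) + Z) + 1 = (1/(-48) + Z) + 1 = (-1/48 + Z) + 1 = 47/48 + Z)
√(J(X(13, 4)) + m) = √((47/48 + 13/(8 + 4)) - 21543/2) = √((47/48 + 13/12) - 21543/2) = √(33/16 - 21543/2) = √(-172311/16) = I*√172311/4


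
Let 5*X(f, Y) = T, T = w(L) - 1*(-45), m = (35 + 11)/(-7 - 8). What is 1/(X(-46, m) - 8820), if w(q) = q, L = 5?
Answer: -1/8810 ≈ -0.00011351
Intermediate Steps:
m = -46/15 (m = 46/(-15) = 46*(-1/15) = -46/15 ≈ -3.0667)
T = 50 (T = 5 - 1*(-45) = 5 + 45 = 50)
X(f, Y) = 10 (X(f, Y) = (⅕)*50 = 10)
1/(X(-46, m) - 8820) = 1/(10 - 8820) = 1/(-8810) = -1/8810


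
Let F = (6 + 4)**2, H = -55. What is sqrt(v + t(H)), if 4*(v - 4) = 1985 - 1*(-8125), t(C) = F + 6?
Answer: 5*sqrt(422)/2 ≈ 51.357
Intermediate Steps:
F = 100 (F = 10**2 = 100)
t(C) = 106 (t(C) = 100 + 6 = 106)
v = 5063/2 (v = 4 + (1985 - 1*(-8125))/4 = 4 + (1985 + 8125)/4 = 4 + (1/4)*10110 = 4 + 5055/2 = 5063/2 ≈ 2531.5)
sqrt(v + t(H)) = sqrt(5063/2 + 106) = sqrt(5275/2) = 5*sqrt(422)/2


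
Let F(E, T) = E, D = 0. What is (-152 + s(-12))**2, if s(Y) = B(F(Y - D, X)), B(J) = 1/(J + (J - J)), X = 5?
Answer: 3330625/144 ≈ 23129.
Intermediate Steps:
B(J) = 1/J (B(J) = 1/(J + 0) = 1/J)
s(Y) = 1/Y (s(Y) = 1/(Y - 1*0) = 1/(Y + 0) = 1/Y)
(-152 + s(-12))**2 = (-152 + 1/(-12))**2 = (-152 - 1/12)**2 = (-1825/12)**2 = 3330625/144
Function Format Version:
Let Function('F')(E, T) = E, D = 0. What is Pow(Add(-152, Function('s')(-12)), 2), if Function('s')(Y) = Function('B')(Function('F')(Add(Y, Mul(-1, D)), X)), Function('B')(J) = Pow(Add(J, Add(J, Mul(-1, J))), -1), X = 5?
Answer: Rational(3330625, 144) ≈ 23129.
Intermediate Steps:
Function('B')(J) = Pow(J, -1) (Function('B')(J) = Pow(Add(J, 0), -1) = Pow(J, -1))
Function('s')(Y) = Pow(Y, -1) (Function('s')(Y) = Pow(Add(Y, Mul(-1, 0)), -1) = Pow(Add(Y, 0), -1) = Pow(Y, -1))
Pow(Add(-152, Function('s')(-12)), 2) = Pow(Add(-152, Pow(-12, -1)), 2) = Pow(Add(-152, Rational(-1, 12)), 2) = Pow(Rational(-1825, 12), 2) = Rational(3330625, 144)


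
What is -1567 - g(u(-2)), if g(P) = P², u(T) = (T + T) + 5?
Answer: -1568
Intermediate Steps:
u(T) = 5 + 2*T (u(T) = 2*T + 5 = 5 + 2*T)
-1567 - g(u(-2)) = -1567 - (5 + 2*(-2))² = -1567 - (5 - 4)² = -1567 - 1*1² = -1567 - 1*1 = -1567 - 1 = -1568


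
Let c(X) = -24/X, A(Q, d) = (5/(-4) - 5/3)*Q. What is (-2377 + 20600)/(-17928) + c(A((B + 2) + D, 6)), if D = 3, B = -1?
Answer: 653011/627480 ≈ 1.0407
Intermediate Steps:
A(Q, d) = -35*Q/12 (A(Q, d) = (5*(-¼) - 5*⅓)*Q = (-5/4 - 5/3)*Q = -35*Q/12)
(-2377 + 20600)/(-17928) + c(A((B + 2) + D, 6)) = (-2377 + 20600)/(-17928) - 24*(-12/(35*((-1 + 2) + 3))) = 18223*(-1/17928) - 24*(-12/(35*(1 + 3))) = -18223/17928 - 24/((-35/12*4)) = -18223/17928 - 24/(-35/3) = -18223/17928 - 24*(-3/35) = -18223/17928 + 72/35 = 653011/627480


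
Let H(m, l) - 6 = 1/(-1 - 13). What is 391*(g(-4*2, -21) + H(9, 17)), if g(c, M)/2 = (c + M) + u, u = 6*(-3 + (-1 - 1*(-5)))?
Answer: -219351/14 ≈ -15668.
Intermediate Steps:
u = 6 (u = 6*(-3 + (-1 + 5)) = 6*(-3 + 4) = 6*1 = 6)
H(m, l) = 83/14 (H(m, l) = 6 + 1/(-1 - 13) = 6 + 1/(-14) = 6 - 1/14 = 83/14)
g(c, M) = 12 + 2*M + 2*c (g(c, M) = 2*((c + M) + 6) = 2*((M + c) + 6) = 2*(6 + M + c) = 12 + 2*M + 2*c)
391*(g(-4*2, -21) + H(9, 17)) = 391*((12 + 2*(-21) + 2*(-4*2)) + 83/14) = 391*((12 - 42 + 2*(-8)) + 83/14) = 391*((12 - 42 - 16) + 83/14) = 391*(-46 + 83/14) = 391*(-561/14) = -219351/14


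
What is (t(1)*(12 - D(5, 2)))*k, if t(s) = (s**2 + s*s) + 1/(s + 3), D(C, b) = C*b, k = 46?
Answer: 207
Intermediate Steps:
t(s) = 1/(3 + s) + 2*s**2 (t(s) = (s**2 + s**2) + 1/(3 + s) = 2*s**2 + 1/(3 + s) = 1/(3 + s) + 2*s**2)
(t(1)*(12 - D(5, 2)))*k = (((1 + 2*1**3 + 6*1**2)/(3 + 1))*(12 - 5*2))*46 = (((1 + 2*1 + 6*1)/4)*(12 - 1*10))*46 = (((1 + 2 + 6)/4)*(12 - 10))*46 = (((1/4)*9)*2)*46 = ((9/4)*2)*46 = (9/2)*46 = 207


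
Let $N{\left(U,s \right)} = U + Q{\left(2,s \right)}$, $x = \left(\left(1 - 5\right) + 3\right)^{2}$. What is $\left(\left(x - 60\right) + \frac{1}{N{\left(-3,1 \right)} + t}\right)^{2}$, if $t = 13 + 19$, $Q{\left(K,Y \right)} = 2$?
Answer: $\frac{3341584}{961} \approx 3477.2$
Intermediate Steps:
$t = 32$
$x = 1$ ($x = \left(\left(1 - 5\right) + 3\right)^{2} = \left(-4 + 3\right)^{2} = \left(-1\right)^{2} = 1$)
$N{\left(U,s \right)} = 2 + U$ ($N{\left(U,s \right)} = U + 2 = 2 + U$)
$\left(\left(x - 60\right) + \frac{1}{N{\left(-3,1 \right)} + t}\right)^{2} = \left(\left(1 - 60\right) + \frac{1}{\left(2 - 3\right) + 32}\right)^{2} = \left(\left(1 - 60\right) + \frac{1}{-1 + 32}\right)^{2} = \left(-59 + \frac{1}{31}\right)^{2} = \left(- \frac{1828}{31}\right)^{2} = \frac{3341584}{961}$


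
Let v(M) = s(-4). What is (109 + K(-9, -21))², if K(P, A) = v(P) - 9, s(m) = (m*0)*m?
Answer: 10000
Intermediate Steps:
s(m) = 0 (s(m) = 0*m = 0)
v(M) = 0
K(P, A) = -9 (K(P, A) = 0 - 9 = -9)
(109 + K(-9, -21))² = (109 - 9)² = 100² = 10000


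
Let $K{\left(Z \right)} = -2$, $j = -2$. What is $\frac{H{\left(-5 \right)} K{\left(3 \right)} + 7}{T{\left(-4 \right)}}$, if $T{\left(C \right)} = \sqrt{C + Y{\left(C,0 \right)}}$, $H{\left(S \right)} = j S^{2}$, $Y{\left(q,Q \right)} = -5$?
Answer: $- \frac{107 i}{3} \approx - 35.667 i$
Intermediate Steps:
$H{\left(S \right)} = - 2 S^{2}$
$T{\left(C \right)} = \sqrt{-5 + C}$ ($T{\left(C \right)} = \sqrt{C - 5} = \sqrt{-5 + C}$)
$\frac{H{\left(-5 \right)} K{\left(3 \right)} + 7}{T{\left(-4 \right)}} = \frac{- 2 \left(-5\right)^{2} \left(-2\right) + 7}{\sqrt{-5 - 4}} = \frac{\left(-2\right) 25 \left(-2\right) + 7}{\sqrt{-9}} = \frac{\left(-50\right) \left(-2\right) + 7}{3 i} = \left(100 + 7\right) \left(- \frac{i}{3}\right) = 107 \left(- \frac{i}{3}\right) = - \frac{107 i}{3}$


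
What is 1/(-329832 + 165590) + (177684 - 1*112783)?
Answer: 10659470041/164242 ≈ 64901.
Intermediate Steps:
1/(-329832 + 165590) + (177684 - 1*112783) = 1/(-164242) + (177684 - 112783) = -1/164242 + 64901 = 10659470041/164242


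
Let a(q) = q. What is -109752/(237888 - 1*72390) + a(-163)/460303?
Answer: -8424358505/12696537649 ≈ -0.66352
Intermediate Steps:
-109752/(237888 - 1*72390) + a(-163)/460303 = -109752/(237888 - 1*72390) - 163/460303 = -109752/(237888 - 72390) - 163*1/460303 = -109752/165498 - 163/460303 = -109752*1/165498 - 163/460303 = -18292/27583 - 163/460303 = -8424358505/12696537649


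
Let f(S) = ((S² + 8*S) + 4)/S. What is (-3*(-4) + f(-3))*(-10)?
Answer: -470/3 ≈ -156.67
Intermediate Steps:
f(S) = (4 + S² + 8*S)/S
(-3*(-4) + f(-3))*(-10) = (-3*(-4) + (8 - 3 + 4/(-3)))*(-10) = (12 + (8 - 3 + 4*(-⅓)))*(-10) = (12 + (8 - 3 - 4/3))*(-10) = (12 + 11/3)*(-10) = (47/3)*(-10) = -470/3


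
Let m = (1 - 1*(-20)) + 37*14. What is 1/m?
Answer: 1/539 ≈ 0.0018553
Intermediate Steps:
m = 539 (m = (1 + 20) + 518 = 21 + 518 = 539)
1/m = 1/539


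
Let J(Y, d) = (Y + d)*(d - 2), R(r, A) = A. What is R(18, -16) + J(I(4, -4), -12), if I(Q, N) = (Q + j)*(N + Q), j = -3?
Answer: 152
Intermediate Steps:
I(Q, N) = (-3 + Q)*(N + Q) (I(Q, N) = (Q - 3)*(N + Q) = (-3 + Q)*(N + Q))
J(Y, d) = (-2 + d)*(Y + d) (J(Y, d) = (Y + d)*(-2 + d) = (-2 + d)*(Y + d))
R(18, -16) + J(I(4, -4), -12) = -16 + ((-12)² - 2*(4² - 3*(-4) - 3*4 - 4*4) - 2*(-12) + (4² - 3*(-4) - 3*4 - 4*4)*(-12)) = -16 + (144 - 2*(16 + 12 - 12 - 16) + 24 + (16 + 12 - 12 - 16)*(-12)) = -16 + (144 - 2*0 + 24 + 0*(-12)) = -16 + (144 + 0 + 24 + 0) = -16 + 168 = 152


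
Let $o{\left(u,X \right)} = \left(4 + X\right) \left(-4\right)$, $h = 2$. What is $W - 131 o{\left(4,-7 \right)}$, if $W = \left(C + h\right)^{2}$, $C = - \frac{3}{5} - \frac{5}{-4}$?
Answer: $- \frac{625991}{400} \approx -1565.0$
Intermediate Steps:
$o{\left(u,X \right)} = -16 - 4 X$
$C = \frac{13}{20}$ ($C = \left(-3\right) \frac{1}{5} - - \frac{5}{4} = - \frac{3}{5} + \frac{5}{4} = \frac{13}{20} \approx 0.65$)
$W = \frac{2809}{400}$ ($W = \left(\frac{13}{20} + 2\right)^{2} = \left(\frac{53}{20}\right)^{2} = \frac{2809}{400} \approx 7.0225$)
$W - 131 o{\left(4,-7 \right)} = \frac{2809}{400} - 131 \left(-16 - -28\right) = \frac{2809}{400} - 131 \left(-16 + 28\right) = \frac{2809}{400} - 1572 = - \frac{625991}{400}$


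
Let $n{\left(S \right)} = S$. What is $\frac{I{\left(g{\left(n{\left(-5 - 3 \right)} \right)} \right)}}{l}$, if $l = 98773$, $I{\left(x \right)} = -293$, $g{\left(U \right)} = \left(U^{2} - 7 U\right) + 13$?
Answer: $- \frac{293}{98773} \approx -0.0029664$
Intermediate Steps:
$g{\left(U \right)} = 13 + U^{2} - 7 U$
$\frac{I{\left(g{\left(n{\left(-5 - 3 \right)} \right)} \right)}}{l} = - \frac{293}{98773}$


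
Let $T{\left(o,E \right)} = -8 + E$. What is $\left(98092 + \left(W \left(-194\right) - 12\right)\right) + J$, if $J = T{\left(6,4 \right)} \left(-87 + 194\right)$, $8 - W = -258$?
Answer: $46048$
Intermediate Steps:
$W = 266$ ($W = 8 - -258 = 8 + 258 = 266$)
$J = -428$ ($J = \left(-8 + 4\right) \left(-87 + 194\right) = \left(-4\right) 107 = -428$)
$\left(98092 + \left(W \left(-194\right) - 12\right)\right) + J = \left(98092 + \left(266 \left(-194\right) - 12\right)\right) - 428 = \left(98092 - 51616\right) - 428 = 46476 - 428 = 46048$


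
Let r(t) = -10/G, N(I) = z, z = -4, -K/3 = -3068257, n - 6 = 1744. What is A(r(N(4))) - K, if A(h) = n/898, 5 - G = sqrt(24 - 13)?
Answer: -4132941304/449 ≈ -9.2048e+6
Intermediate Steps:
n = 1750 (n = 6 + 1744 = 1750)
K = 9204771 (K = -3*(-3068257) = 9204771)
N(I) = -4
G = 5 - sqrt(11) (G = 5 - sqrt(24 - 13) = 5 - sqrt(11) ≈ 1.6834)
r(t) = -10/(5 - sqrt(11))
A(h) = 875/449 (A(h) = 1750/898 = 1750*(1/898) = 875/449)
A(r(N(4))) - K = 875/449 - 1*9204771 = 875/449 - 9204771 = -4132941304/449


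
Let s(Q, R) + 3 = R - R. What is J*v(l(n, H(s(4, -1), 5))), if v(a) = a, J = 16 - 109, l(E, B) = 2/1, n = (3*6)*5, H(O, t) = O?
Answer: -186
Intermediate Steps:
s(Q, R) = -3 (s(Q, R) = -3 + (R - R) = -3 + 0 = -3)
n = 90 (n = 18*5 = 90)
l(E, B) = 2 (l(E, B) = 2*1 = 2)
J = -93
J*v(l(n, H(s(4, -1), 5))) = -93*2 = -186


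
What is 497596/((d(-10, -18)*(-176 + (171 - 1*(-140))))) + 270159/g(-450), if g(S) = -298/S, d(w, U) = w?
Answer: 40993327223/100575 ≈ 4.0759e+5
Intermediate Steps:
497596/((d(-10, -18)*(-176 + (171 - 1*(-140))))) + 270159/g(-450) = 497596/((-10*(-176 + (171 - 1*(-140))))) + 270159/((-298/(-450))) = 497596/((-10*(-176 + (171 + 140)))) + 270159/((-298*(-1/450))) = 497596/((-10*(-176 + 311))) + 270159/(149/225) = 497596/((-10*135)) + 270159*(225/149) = 497596/(-1350) + 60785775/149 = 497596*(-1/1350) + 60785775/149 = -248798/675 + 60785775/149 = 40993327223/100575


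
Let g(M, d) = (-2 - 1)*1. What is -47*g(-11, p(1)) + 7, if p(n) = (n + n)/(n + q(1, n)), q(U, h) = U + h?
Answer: 148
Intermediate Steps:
p(n) = 2*n/(1 + 2*n) (p(n) = (n + n)/(n + (1 + n)) = (2*n)/(1 + 2*n) = 2*n/(1 + 2*n))
g(M, d) = -3 (g(M, d) = -3*1 = -3)
-47*g(-11, p(1)) + 7 = -47*(-3) + 7 = 141 + 7 = 148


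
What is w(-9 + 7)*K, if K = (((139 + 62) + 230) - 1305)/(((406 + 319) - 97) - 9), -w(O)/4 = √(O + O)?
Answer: 6992*I/619 ≈ 11.296*I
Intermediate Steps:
w(O) = -4*√2*√O (w(O) = -4*√(O + O) = -4*√2*√O)
K = -874/619 (K = ((201 + 230) - 1305)/((725 - 97) - 9) = (431 - 1305)/(628 - 9) = -874/619 ≈ -1.4120)
w(-9 + 7)*K = -4*√2*√(-9 + 7)*(-874/619) = -4*√2*√(-2)*(-874/619) = -4*√2*I*√2*(-874/619) = -8*I*(-874/619) = 6992*I/619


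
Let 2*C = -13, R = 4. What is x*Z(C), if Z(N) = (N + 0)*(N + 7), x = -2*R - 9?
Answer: 221/4 ≈ 55.250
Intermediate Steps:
C = -13/2 (C = (1/2)*(-13) = -13/2 ≈ -6.5000)
x = -17 (x = -2*4 - 9 = -8 - 9 = -17)
Z(N) = N*(7 + N)
x*Z(C) = -(-221)*(7 - 13/2)/2 = -(-221)/(2*2) = -17*(-13/4) = 221/4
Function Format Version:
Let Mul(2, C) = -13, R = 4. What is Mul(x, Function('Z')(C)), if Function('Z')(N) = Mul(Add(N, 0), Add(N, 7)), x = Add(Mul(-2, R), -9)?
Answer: Rational(221, 4) ≈ 55.250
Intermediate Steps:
C = Rational(-13, 2) (C = Mul(Rational(1, 2), -13) = Rational(-13, 2) ≈ -6.5000)
x = -17 (x = Add(Mul(-2, 4), -9) = Add(-8, -9) = -17)
Function('Z')(N) = Mul(N, Add(7, N))
Mul(x, Function('Z')(C)) = Mul(-17, Mul(Rational(-13, 2), Add(7, Rational(-13, 2)))) = Mul(-17, Mul(Rational(-13, 2), Rational(1, 2))) = Mul(-17, Rational(-13, 4)) = Rational(221, 4)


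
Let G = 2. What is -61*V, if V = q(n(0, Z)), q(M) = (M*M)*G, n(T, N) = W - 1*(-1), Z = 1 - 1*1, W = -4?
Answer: -1098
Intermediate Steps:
Z = 0 (Z = 1 - 1 = 0)
n(T, N) = -3 (n(T, N) = -4 - 1*(-1) = -4 + 1 = -3)
q(M) = 2*M**2 (q(M) = (M*M)*2 = M**2*2 = 2*M**2)
V = 18 (V = 2*(-3)**2 = 2*9 = 18)
-61*V = -61*18 = -1098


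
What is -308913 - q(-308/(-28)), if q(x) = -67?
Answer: -308846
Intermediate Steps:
-308913 - q(-308/(-28)) = -308913 - 1*(-67) = -308913 + 67 = -308846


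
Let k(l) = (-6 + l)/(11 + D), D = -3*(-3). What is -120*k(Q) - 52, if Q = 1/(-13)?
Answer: -202/13 ≈ -15.538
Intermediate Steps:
Q = -1/13 ≈ -0.076923
D = 9
k(l) = -3/10 + l/20 (k(l) = (-6 + l)/(11 + 9) = (-6 + l)/20 = (-6 + l)*(1/20) = -3/10 + l/20)
-120*k(Q) - 52 = -120*(-3/10 + (1/20)*(-1/13)) - 52 = -120*(-3/10 - 1/260) - 52 = -120*(-79/260) - 52 = 474/13 - 52 = -202/13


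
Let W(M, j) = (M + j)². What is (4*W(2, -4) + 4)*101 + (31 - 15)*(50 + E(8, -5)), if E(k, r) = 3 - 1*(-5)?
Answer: 2948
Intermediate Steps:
E(k, r) = 8 (E(k, r) = 3 + 5 = 8)
(4*W(2, -4) + 4)*101 + (31 - 15)*(50 + E(8, -5)) = (4*(2 - 4)² + 4)*101 + (31 - 15)*(50 + 8) = (4*(-2)² + 4)*101 + 16*58 = (4*4 + 4)*101 + 928 = (16 + 4)*101 + 928 = 20*101 + 928 = 2020 + 928 = 2948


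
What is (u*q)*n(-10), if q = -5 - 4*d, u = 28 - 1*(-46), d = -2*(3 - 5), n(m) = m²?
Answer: -155400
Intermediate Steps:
d = 4 (d = -2*(-2) = 4)
u = 74 (u = 28 + 46 = 74)
q = -21 (q = -5 - 4*4 = -5 - 16 = -21)
(u*q)*n(-10) = (74*(-21))*(-10)² = -1554*100 = -155400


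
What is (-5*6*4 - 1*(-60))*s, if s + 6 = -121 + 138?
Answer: -660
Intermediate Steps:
s = 11 (s = -6 + (-121 + 138) = -6 + 17 = 11)
(-5*6*4 - 1*(-60))*s = (-5*6*4 - 1*(-60))*11 = (-30*4 + 60)*11 = (-120 + 60)*11 = -60*11 = -660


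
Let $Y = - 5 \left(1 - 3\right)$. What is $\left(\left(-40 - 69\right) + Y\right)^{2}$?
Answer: $9801$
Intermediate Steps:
$Y = 10$ ($Y = \left(-5\right) \left(-2\right) = 10$)
$\left(\left(-40 - 69\right) + Y\right)^{2} = \left(\left(-40 - 69\right) + 10\right)^{2} = \left(-109 + 10\right)^{2} = \left(-99\right)^{2} = 9801$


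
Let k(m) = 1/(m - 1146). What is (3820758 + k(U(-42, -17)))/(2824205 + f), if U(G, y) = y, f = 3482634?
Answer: 403958323/666804887 ≈ 0.60581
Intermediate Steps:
k(m) = 1/(-1146 + m)
(3820758 + k(U(-42, -17)))/(2824205 + f) = (3820758 + 1/(-1146 - 17))/(2824205 + 3482634) = (3820758 + 1/(-1163))/6306839 = (3820758 - 1/1163)*(1/6306839) = (4443541553/1163)*(1/6306839) = 403958323/666804887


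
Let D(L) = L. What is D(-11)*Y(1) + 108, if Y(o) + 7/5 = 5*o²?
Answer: 342/5 ≈ 68.400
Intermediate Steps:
Y(o) = -7/5 + 5*o²
D(-11)*Y(1) + 108 = -11*(-7/5 + 5*1²) + 108 = -11*(-7/5 + 5*1) + 108 = -11*(-7/5 + 5) + 108 = -11*18/5 + 108 = -198/5 + 108 = 342/5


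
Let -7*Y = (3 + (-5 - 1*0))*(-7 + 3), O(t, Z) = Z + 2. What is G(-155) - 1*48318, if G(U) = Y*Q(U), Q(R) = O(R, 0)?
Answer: -338242/7 ≈ -48320.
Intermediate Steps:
O(t, Z) = 2 + Z
Q(R) = 2 (Q(R) = 2 + 0 = 2)
Y = -8/7 (Y = -(3 + (-5 - 1*0))*(-7 + 3)/7 = -(3 + (-5 + 0))*(-4)/7 = -(3 - 5)*(-4)/7 = -(-2)*(-4)/7 = -⅐*8 = -8/7 ≈ -1.1429)
G(U) = -16/7 (G(U) = -8/7*2 = -16/7)
G(-155) - 1*48318 = -16/7 - 1*48318 = -16/7 - 48318 = -338242/7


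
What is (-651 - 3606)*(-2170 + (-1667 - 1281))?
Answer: 21787326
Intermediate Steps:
(-651 - 3606)*(-2170 + (-1667 - 1281)) = -4257*(-2170 - 2948) = -4257*(-5118) = 21787326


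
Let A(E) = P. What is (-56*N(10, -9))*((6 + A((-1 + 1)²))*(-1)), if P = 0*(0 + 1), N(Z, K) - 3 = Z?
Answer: 4368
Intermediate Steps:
N(Z, K) = 3 + Z
P = 0 (P = 0*1 = 0)
A(E) = 0
(-56*N(10, -9))*((6 + A((-1 + 1)²))*(-1)) = (-56*(3 + 10))*((6 + 0)*(-1)) = (-56*13)*(6*(-1)) = -728*(-6) = 4368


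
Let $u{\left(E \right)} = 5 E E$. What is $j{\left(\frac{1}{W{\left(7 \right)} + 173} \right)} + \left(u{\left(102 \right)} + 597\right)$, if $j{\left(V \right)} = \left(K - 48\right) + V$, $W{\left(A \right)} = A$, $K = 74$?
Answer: $\frac{9475741}{180} \approx 52643.0$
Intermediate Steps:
$u{\left(E \right)} = 5 E^{2}$
$j{\left(V \right)} = 26 + V$ ($j{\left(V \right)} = \left(74 - 48\right) + V = 26 + V$)
$j{\left(\frac{1}{W{\left(7 \right)} + 173} \right)} + \left(u{\left(102 \right)} + 597\right) = \left(26 + \frac{1}{7 + 173}\right) + \left(5 \cdot 102^{2} + 597\right) = \left(26 + \frac{1}{180}\right) + \left(5 \cdot 10404 + 597\right) = \left(26 + \frac{1}{180}\right) + \left(52020 + 597\right) = \frac{4681}{180} + 52617 = \frac{9475741}{180}$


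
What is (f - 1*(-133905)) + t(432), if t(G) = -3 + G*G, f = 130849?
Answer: 451375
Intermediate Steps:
t(G) = -3 + G²
(f - 1*(-133905)) + t(432) = (130849 - 1*(-133905)) + (-3 + 432²) = (130849 + 133905) + (-3 + 186624) = 264754 + 186621 = 451375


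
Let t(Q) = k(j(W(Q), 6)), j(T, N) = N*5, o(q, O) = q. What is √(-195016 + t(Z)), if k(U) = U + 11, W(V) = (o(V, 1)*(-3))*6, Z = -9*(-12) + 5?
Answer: 5*I*√7799 ≈ 441.56*I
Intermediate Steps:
Z = 113 (Z = 108 + 5 = 113)
W(V) = -18*V (W(V) = (V*(-3))*6 = -3*V*6 = -18*V)
j(T, N) = 5*N
k(U) = 11 + U
t(Q) = 41 (t(Q) = 11 + 5*6 = 11 + 30 = 41)
√(-195016 + t(Z)) = √(-195016 + 41) = √(-194975) = 5*I*√7799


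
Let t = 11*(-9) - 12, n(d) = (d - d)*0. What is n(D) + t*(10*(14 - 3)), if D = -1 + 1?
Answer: -12210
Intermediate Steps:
D = 0
n(d) = 0 (n(d) = 0*0 = 0)
t = -111 (t = -99 - 12 = -111)
n(D) + t*(10*(14 - 3)) = 0 - 1110*(14 - 3) = 0 - 1110*11 = 0 - 111*110 = 0 - 12210 = -12210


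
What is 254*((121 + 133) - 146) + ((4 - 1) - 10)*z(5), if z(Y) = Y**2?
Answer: 27257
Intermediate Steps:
254*((121 + 133) - 146) + ((4 - 1) - 10)*z(5) = 254*((121 + 133) - 146) + ((4 - 1) - 10)*5**2 = 254*(254 - 146) + (3 - 10)*25 = 254*108 - 7*25 = 27432 - 175 = 27257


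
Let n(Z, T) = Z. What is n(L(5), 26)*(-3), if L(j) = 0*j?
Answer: 0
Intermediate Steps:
L(j) = 0
n(L(5), 26)*(-3) = 0*(-3) = 0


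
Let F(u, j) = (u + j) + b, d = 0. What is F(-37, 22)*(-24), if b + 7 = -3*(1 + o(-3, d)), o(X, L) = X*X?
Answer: 1248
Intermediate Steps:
o(X, L) = X²
b = -37 (b = -7 - 3*(1 + (-3)²) = -7 - 3*(1 + 9) = -7 - 3*10 = -7 - 30 = -37)
F(u, j) = -37 + j + u (F(u, j) = (u + j) - 37 = (j + u) - 37 = -37 + j + u)
F(-37, 22)*(-24) = (-37 + 22 - 37)*(-24) = -52*(-24) = 1248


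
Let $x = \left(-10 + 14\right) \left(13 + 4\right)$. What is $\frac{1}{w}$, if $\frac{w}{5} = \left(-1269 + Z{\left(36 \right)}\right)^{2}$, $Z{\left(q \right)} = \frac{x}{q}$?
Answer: $\frac{81}{650256080} \approx 1.2457 \cdot 10^{-7}$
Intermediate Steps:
$x = 68$ ($x = 4 \cdot 17 = 68$)
$Z{\left(q \right)} = \frac{68}{q}$
$w = \frac{650256080}{81}$ ($w = 5 \left(-1269 + \frac{68}{36}\right)^{2} = 5 \left(-1269 + 68 \cdot \frac{1}{36}\right)^{2} = 5 \left(-1269 + \frac{17}{9}\right)^{2} = 5 \left(- \frac{11404}{9}\right)^{2} = 5 \cdot \frac{130051216}{81} = \frac{650256080}{81} \approx 8.0279 \cdot 10^{6}$)
$\frac{1}{w} = \frac{1}{\frac{650256080}{81}} = \frac{81}{650256080}$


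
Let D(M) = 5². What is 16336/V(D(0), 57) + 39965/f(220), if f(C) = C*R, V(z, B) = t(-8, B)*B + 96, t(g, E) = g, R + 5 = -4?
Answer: -43271/660 ≈ -65.562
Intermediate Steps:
D(M) = 25
R = -9 (R = -5 - 4 = -9)
V(z, B) = 96 - 8*B (V(z, B) = -8*B + 96 = 96 - 8*B)
f(C) = -9*C (f(C) = C*(-9) = -9*C)
16336/V(D(0), 57) + 39965/f(220) = 16336/(96 - 8*57) + 39965/((-9*220)) = 16336/(96 - 456) + 39965/(-1980) = 16336/(-360) + 39965*(-1/1980) = 16336*(-1/360) - 7993/396 = -2042/45 - 7993/396 = -43271/660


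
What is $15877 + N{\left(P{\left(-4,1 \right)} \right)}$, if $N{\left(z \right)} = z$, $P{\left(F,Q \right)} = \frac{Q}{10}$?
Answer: $\frac{158771}{10} \approx 15877.0$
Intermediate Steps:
$P{\left(F,Q \right)} = \frac{Q}{10}$ ($P{\left(F,Q \right)} = Q \frac{1}{10} = \frac{Q}{10}$)
$15877 + N{\left(P{\left(-4,1 \right)} \right)} = 15877 + \frac{1}{10} \cdot 1 = 15877 + \frac{1}{10} = \frac{158771}{10}$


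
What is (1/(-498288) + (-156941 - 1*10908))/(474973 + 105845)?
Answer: -83637142513/289414639584 ≈ -0.28899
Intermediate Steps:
(1/(-498288) + (-156941 - 1*10908))/(474973 + 105845) = (-1/498288 + (-156941 - 10908))/580818 = (-1/498288 - 167849)*(1/580818) = -83637142513/498288*1/580818 = -83637142513/289414639584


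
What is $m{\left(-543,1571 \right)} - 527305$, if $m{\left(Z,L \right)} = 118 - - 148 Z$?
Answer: $-607551$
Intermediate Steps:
$m{\left(Z,L \right)} = 118 + 148 Z$
$m{\left(-543,1571 \right)} - 527305 = \left(118 + 148 \left(-543\right)\right) - 527305 = \left(118 - 80364\right) - 527305 = -80246 - 527305 = -607551$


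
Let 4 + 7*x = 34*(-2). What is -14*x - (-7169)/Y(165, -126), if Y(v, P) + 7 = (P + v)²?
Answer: 225185/1514 ≈ 148.74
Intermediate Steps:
Y(v, P) = -7 + (P + v)²
x = -72/7 (x = -4/7 + (34*(-2))/7 = -4/7 + (⅐)*(-68) = -4/7 - 68/7 = -72/7 ≈ -10.286)
-14*x - (-7169)/Y(165, -126) = -14*(-72/7) - (-7169)/(-7 + (-126 + 165)²) = 144 - (-7169)/(-7 + 39²) = 144 - (-7169)/(-7 + 1521) = 144 - (-7169)/1514 = 144 - 1*(-7169/1514) = 144 + 7169/1514 = 225185/1514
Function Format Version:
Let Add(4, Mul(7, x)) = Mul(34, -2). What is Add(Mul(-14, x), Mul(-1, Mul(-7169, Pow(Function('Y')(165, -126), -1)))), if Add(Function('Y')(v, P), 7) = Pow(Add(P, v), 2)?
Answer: Rational(225185, 1514) ≈ 148.74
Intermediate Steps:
Function('Y')(v, P) = Add(-7, Pow(Add(P, v), 2))
x = Rational(-72, 7) (x = Add(Rational(-4, 7), Mul(Rational(1, 7), Mul(34, -2))) = Add(Rational(-4, 7), Mul(Rational(1, 7), -68)) = Add(Rational(-4, 7), Rational(-68, 7)) = Rational(-72, 7) ≈ -10.286)
Add(Mul(-14, x), Mul(-1, Mul(-7169, Pow(Function('Y')(165, -126), -1)))) = Add(Mul(-14, Rational(-72, 7)), Mul(-1, Mul(-7169, Pow(Add(-7, Pow(Add(-126, 165), 2)), -1)))) = Add(144, Mul(-1, Mul(-7169, Pow(Add(-7, Pow(39, 2)), -1)))) = Add(144, Mul(-1, Mul(-7169, Pow(Add(-7, 1521), -1)))) = Add(144, Mul(-1, Mul(-7169, Pow(1514, -1)))) = Add(144, Mul(-1, Mul(-7169, Rational(1, 1514)))) = Add(144, Mul(-1, Rational(-7169, 1514))) = Add(144, Rational(7169, 1514)) = Rational(225185, 1514)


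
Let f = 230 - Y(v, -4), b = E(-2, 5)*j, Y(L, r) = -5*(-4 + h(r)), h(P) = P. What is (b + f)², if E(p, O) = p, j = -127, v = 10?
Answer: 197136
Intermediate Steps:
Y(L, r) = 20 - 5*r (Y(L, r) = -5*(-4 + r) = 20 - 5*r)
b = 254 (b = -2*(-127) = 254)
f = 190 (f = 230 - (20 - 5*(-4)) = 230 - (20 + 20) = 230 - 1*40 = 230 - 40 = 190)
(b + f)² = (254 + 190)² = 444² = 197136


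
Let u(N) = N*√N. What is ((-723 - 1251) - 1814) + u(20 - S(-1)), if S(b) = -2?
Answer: -3788 + 22*√22 ≈ -3684.8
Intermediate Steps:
u(N) = N^(3/2)
((-723 - 1251) - 1814) + u(20 - S(-1)) = ((-723 - 1251) - 1814) + (20 - 1*(-2))^(3/2) = (-1974 - 1814) + (20 + 2)^(3/2) = -3788 + 22^(3/2) = -3788 + 22*√22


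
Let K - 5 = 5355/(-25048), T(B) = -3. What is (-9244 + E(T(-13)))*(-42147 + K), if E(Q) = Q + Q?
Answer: 4882049040875/12524 ≈ 3.8982e+8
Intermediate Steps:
K = 119885/25048 (K = 5 + 5355/(-25048) = 5 + 5355*(-1/25048) = 5 - 5355/25048 = 119885/25048 ≈ 4.7862)
E(Q) = 2*Q
(-9244 + E(T(-13)))*(-42147 + K) = (-9244 + 2*(-3))*(-42147 + 119885/25048) = (-9244 - 6)*(-1055578171/25048) = -9250*(-1055578171/25048) = 4882049040875/12524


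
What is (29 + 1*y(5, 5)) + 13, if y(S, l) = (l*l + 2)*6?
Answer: 204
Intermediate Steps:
y(S, l) = 12 + 6*l**2 (y(S, l) = (l**2 + 2)*6 = (2 + l**2)*6 = 12 + 6*l**2)
(29 + 1*y(5, 5)) + 13 = (29 + 1*(12 + 6*5**2)) + 13 = (29 + 1*(12 + 6*25)) + 13 = (29 + 1*(12 + 150)) + 13 = (29 + 1*162) + 13 = (29 + 162) + 13 = 191 + 13 = 204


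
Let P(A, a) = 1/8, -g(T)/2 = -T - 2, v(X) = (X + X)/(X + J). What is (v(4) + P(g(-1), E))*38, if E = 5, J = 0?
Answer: 323/4 ≈ 80.750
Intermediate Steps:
v(X) = 2 (v(X) = (X + X)/(X + 0) = (2*X)/X = 2)
g(T) = 4 + 2*T (g(T) = -2*(-T - 2) = -2*(-2 - T) = 4 + 2*T)
P(A, a) = 1/8
(v(4) + P(g(-1), E))*38 = (2 + 1/8)*38 = (17/8)*38 = 323/4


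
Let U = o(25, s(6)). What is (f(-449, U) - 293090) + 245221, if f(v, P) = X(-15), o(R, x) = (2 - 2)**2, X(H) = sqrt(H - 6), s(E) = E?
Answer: -47869 + I*sqrt(21) ≈ -47869.0 + 4.5826*I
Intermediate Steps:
X(H) = sqrt(-6 + H)
o(R, x) = 0 (o(R, x) = 0**2 = 0)
U = 0
f(v, P) = I*sqrt(21) (f(v, P) = sqrt(-6 - 15) = sqrt(-21) = I*sqrt(21))
(f(-449, U) - 293090) + 245221 = (I*sqrt(21) - 293090) + 245221 = (-293090 + I*sqrt(21)) + 245221 = -47869 + I*sqrt(21)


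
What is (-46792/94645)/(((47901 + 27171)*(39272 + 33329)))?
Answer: -5849/64480482316680 ≈ -9.0710e-11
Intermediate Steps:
(-46792/94645)/(((47901 + 27171)*(39272 + 33329))) = (-46792*1/94645)/((75072*72601)) = -46792/94645/5450302272 = -46792/94645*1/5450302272 = -5849/64480482316680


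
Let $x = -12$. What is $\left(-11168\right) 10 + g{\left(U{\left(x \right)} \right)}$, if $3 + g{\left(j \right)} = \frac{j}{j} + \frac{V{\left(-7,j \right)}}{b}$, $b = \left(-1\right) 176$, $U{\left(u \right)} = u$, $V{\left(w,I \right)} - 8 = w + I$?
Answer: $- \frac{1786911}{16} \approx -1.1168 \cdot 10^{5}$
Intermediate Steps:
$V{\left(w,I \right)} = 8 + I + w$ ($V{\left(w,I \right)} = 8 + \left(w + I\right) = 8 + \left(I + w\right) = 8 + I + w$)
$b = -176$
$g{\left(j \right)} = - \frac{353}{176} - \frac{j}{176}$ ($g{\left(j \right)} = -3 + \left(\frac{j}{j} + \frac{8 + j - 7}{-176}\right) = -3 + \left(1 + \left(1 + j\right) \left(- \frac{1}{176}\right)\right) = -3 + \left(1 - \left(\frac{1}{176} + \frac{j}{176}\right)\right) = -3 - \left(- \frac{175}{176} + \frac{j}{176}\right) = - \frac{353}{176} - \frac{j}{176}$)
$\left(-11168\right) 10 + g{\left(U{\left(x \right)} \right)} = \left(-11168\right) 10 - \frac{31}{16} = -111680 + \left(- \frac{353}{176} + \frac{3}{44}\right) = -111680 - \frac{31}{16} = - \frac{1786911}{16}$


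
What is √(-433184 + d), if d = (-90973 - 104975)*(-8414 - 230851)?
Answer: 2*√11720766259 ≈ 2.1653e+5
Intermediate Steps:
d = 46883498220 (d = -195948*(-239265) = 46883498220)
√(-433184 + d) = √(-433184 + 46883498220) = √46883065036 = 2*√11720766259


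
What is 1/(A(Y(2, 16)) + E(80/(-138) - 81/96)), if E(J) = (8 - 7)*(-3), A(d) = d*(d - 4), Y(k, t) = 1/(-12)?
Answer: -144/383 ≈ -0.37598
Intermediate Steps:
Y(k, t) = -1/12
A(d) = d*(-4 + d)
E(J) = -3 (E(J) = 1*(-3) = -3)
1/(A(Y(2, 16)) + E(80/(-138) - 81/96)) = 1/(-(-4 - 1/12)/12 - 3) = 1/(-1/12*(-49/12) - 3) = 1/(49/144 - 3) = 1/(-383/144) = -144/383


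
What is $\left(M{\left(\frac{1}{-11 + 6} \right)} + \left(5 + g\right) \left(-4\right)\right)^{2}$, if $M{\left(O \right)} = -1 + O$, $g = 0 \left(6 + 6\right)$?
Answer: $\frac{11236}{25} \approx 449.44$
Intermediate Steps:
$g = 0$ ($g = 0 \cdot 12 = 0$)
$\left(M{\left(\frac{1}{-11 + 6} \right)} + \left(5 + g\right) \left(-4\right)\right)^{2} = \left(\left(-1 + \frac{1}{-11 + 6}\right) + \left(5 + 0\right) \left(-4\right)\right)^{2} = \left(\left(-1 + \frac{1}{-5}\right) + 5 \left(-4\right)\right)^{2} = \left(\left(-1 - \frac{1}{5}\right) - 20\right)^{2} = \left(- \frac{6}{5} - 20\right)^{2} = \left(- \frac{106}{5}\right)^{2} = \frac{11236}{25}$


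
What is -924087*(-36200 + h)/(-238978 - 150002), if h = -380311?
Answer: -42765822273/43220 ≈ -9.8949e+5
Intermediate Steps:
-924087*(-36200 + h)/(-238978 - 150002) = -924087*(-36200 - 380311)/(-238978 - 150002) = -924087/((-388980/(-416511))) = -924087/((-388980*(-1/416511))) = -924087/43220/46279 = -924087*46279/43220 = -42765822273/43220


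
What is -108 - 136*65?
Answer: -8948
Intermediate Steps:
-108 - 136*65 = -108 - 8840 = -8948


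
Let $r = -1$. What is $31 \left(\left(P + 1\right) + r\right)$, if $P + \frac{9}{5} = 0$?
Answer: $- \frac{279}{5} \approx -55.8$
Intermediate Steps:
$P = - \frac{9}{5}$ ($P = - \frac{9}{5} + 0 = - \frac{9}{5} \approx -1.8$)
$31 \left(\left(P + 1\right) + r\right) = 31 \left(\left(- \frac{9}{5} + 1\right) - 1\right) = 31 \left(- \frac{4}{5} - 1\right) = 31 \left(- \frac{9}{5}\right) = - \frac{279}{5}$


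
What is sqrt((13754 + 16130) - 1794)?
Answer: 53*sqrt(10) ≈ 167.60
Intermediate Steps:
sqrt((13754 + 16130) - 1794) = sqrt(29884 - 1794) = sqrt(28090) = 53*sqrt(10)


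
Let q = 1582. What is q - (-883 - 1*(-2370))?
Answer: 95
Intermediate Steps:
q - (-883 - 1*(-2370)) = 1582 - (-883 - 1*(-2370)) = 1582 - (-883 + 2370) = 1582 - 1*1487 = 1582 - 1487 = 95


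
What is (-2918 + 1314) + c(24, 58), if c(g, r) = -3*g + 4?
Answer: -1672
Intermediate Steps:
c(g, r) = 4 - 3*g
(-2918 + 1314) + c(24, 58) = (-2918 + 1314) + (4 - 3*24) = -1604 + (4 - 72) = -1604 - 68 = -1672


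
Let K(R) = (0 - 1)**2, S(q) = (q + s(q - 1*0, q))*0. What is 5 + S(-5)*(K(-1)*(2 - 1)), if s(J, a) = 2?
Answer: 5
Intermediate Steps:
S(q) = 0 (S(q) = (q + 2)*0 = (2 + q)*0 = 0)
K(R) = 1 (K(R) = (-1)**2 = 1)
5 + S(-5)*(K(-1)*(2 - 1)) = 5 + 0*(1*(2 - 1)) = 5 + 0*(1*1) = 5 + 0*1 = 5 + 0 = 5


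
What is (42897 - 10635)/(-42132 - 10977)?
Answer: -10754/17703 ≈ -0.60747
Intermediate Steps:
(42897 - 10635)/(-42132 - 10977) = 32262/(-53109) = 32262*(-1/53109) = -10754/17703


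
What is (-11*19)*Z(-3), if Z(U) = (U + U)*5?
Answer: 6270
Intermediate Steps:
Z(U) = 10*U (Z(U) = (2*U)*5 = 10*U)
(-11*19)*Z(-3) = (-11*19)*(10*(-3)) = -209*(-30) = 6270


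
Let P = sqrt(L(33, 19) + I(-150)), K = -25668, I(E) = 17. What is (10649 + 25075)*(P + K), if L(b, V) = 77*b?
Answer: -916963632 + 35724*sqrt(2558) ≈ -9.1516e+8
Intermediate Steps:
P = sqrt(2558) (P = sqrt(77*33 + 17) = sqrt(2541 + 17) = sqrt(2558) ≈ 50.577)
(10649 + 25075)*(P + K) = (10649 + 25075)*(sqrt(2558) - 25668) = 35724*(-25668 + sqrt(2558)) = -916963632 + 35724*sqrt(2558)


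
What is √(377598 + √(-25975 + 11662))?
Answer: √(377598 + I*√14313) ≈ 614.49 + 0.097*I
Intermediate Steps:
√(377598 + √(-25975 + 11662)) = √(377598 + √(-14313)) = √(377598 + I*√14313)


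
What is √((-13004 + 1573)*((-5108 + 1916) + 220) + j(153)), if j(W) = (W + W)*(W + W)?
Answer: 2*√8516642 ≈ 5836.7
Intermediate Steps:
j(W) = 4*W² (j(W) = (2*W)*(2*W) = 4*W²)
√((-13004 + 1573)*((-5108 + 1916) + 220) + j(153)) = √((-13004 + 1573)*((-5108 + 1916) + 220) + 4*153²) = √(-11431*(-3192 + 220) + 4*23409) = √(-11431*(-2972) + 93636) = √(33972932 + 93636) = √34066568 = 2*√8516642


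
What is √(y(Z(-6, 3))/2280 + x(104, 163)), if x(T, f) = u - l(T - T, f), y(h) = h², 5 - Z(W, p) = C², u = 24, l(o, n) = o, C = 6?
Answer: √31738170/1140 ≈ 4.9418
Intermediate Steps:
Z(W, p) = -31 (Z(W, p) = 5 - 1*6² = 5 - 1*36 = 5 - 36 = -31)
x(T, f) = 24 (x(T, f) = 24 - (T - T) = 24 - 1*0 = 24 + 0 = 24)
√(y(Z(-6, 3))/2280 + x(104, 163)) = √((-31)²/2280 + 24) = √(961*(1/2280) + 24) = √(961/2280 + 24) = √(55681/2280) = √31738170/1140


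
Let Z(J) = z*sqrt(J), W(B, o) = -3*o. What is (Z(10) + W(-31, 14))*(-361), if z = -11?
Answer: 15162 + 3971*sqrt(10) ≈ 27719.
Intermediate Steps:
Z(J) = -11*sqrt(J)
(Z(10) + W(-31, 14))*(-361) = (-11*sqrt(10) - 3*14)*(-361) = (-11*sqrt(10) - 42)*(-361) = (-42 - 11*sqrt(10))*(-361) = 15162 + 3971*sqrt(10)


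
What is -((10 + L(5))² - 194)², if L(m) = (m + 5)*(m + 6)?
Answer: -201810436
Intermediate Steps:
L(m) = (5 + m)*(6 + m)
-((10 + L(5))² - 194)² = -((10 + (30 + 5² + 11*5))² - 194)² = -((10 + (30 + 25 + 55))² - 194)² = -((10 + 110)² - 194)² = -(120² - 194)² = -(14400 - 194)² = -1*14206² = -1*201810436 = -201810436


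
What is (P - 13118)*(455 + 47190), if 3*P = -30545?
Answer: -3330337855/3 ≈ -1.1101e+9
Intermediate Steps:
P = -30545/3 (P = (⅓)*(-30545) = -30545/3 ≈ -10182.)
(P - 13118)*(455 + 47190) = (-30545/3 - 13118)*(455 + 47190) = -69899/3*47645 = -3330337855/3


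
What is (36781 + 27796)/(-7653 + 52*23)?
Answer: -64577/6457 ≈ -10.001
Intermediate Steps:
(36781 + 27796)/(-7653 + 52*23) = 64577/(-7653 + 1196) = 64577/(-6457) = 64577*(-1/6457) = -64577/6457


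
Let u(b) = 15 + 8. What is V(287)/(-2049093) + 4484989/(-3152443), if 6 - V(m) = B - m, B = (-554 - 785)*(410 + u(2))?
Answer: -3672942900139/2153216294733 ≈ -1.7058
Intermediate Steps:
u(b) = 23
B = -579787 (B = (-554 - 785)*(410 + 23) = -1339*433 = -579787)
V(m) = 579793 + m (V(m) = 6 - (-579787 - m) = 6 + (579787 + m) = 579793 + m)
V(287)/(-2049093) + 4484989/(-3152443) = (579793 + 287)/(-2049093) + 4484989/(-3152443) = 580080*(-1/2049093) + 4484989*(-1/3152443) = -193360/683031 - 4484989/3152443 = -3672942900139/2153216294733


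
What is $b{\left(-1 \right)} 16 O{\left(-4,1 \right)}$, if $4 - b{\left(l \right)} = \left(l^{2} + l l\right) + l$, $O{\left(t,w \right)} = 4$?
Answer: $192$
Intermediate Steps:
$b{\left(l \right)} = 4 - l - 2 l^{2}$ ($b{\left(l \right)} = 4 - \left(\left(l^{2} + l l\right) + l\right) = 4 - \left(\left(l^{2} + l^{2}\right) + l\right) = 4 - \left(2 l^{2} + l\right) = 4 - \left(l + 2 l^{2}\right) = 4 - l - 2 l^{2}$)
$b{\left(-1 \right)} 16 O{\left(-4,1 \right)} = \left(4 - -1 - 2 \left(-1\right)^{2}\right) 16 \cdot 4 = \left(4 + 1 - 2\right) 16 \cdot 4 = 3 \cdot 16 \cdot 4 = 48 \cdot 4 = 192$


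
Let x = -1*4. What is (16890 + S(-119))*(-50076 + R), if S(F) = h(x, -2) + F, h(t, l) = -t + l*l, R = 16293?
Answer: -566844957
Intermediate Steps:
x = -4
h(t, l) = l**2 - t (h(t, l) = -t + l**2 = l**2 - t)
S(F) = 8 + F (S(F) = ((-2)**2 - 1*(-4)) + F = (4 + 4) + F = 8 + F)
(16890 + S(-119))*(-50076 + R) = (16890 + (8 - 119))*(-50076 + 16293) = (16890 - 111)*(-33783) = 16779*(-33783) = -566844957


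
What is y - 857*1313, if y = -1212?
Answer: -1126453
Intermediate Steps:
y - 857*1313 = -1212 - 857*1313 = -1212 - 1125241 = -1126453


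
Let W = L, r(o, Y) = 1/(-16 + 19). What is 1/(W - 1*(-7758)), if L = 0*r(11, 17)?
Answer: 1/7758 ≈ 0.00012890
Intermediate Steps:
r(o, Y) = ⅓ (r(o, Y) = 1/3 = ⅓)
L = 0 (L = 0*(⅓) = 0)
W = 0
1/(W - 1*(-7758)) = 1/(0 - 1*(-7758)) = 1/(0 + 7758) = 1/7758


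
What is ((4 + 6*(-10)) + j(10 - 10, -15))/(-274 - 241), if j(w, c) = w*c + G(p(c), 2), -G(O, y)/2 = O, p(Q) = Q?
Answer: 26/515 ≈ 0.050485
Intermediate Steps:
G(O, y) = -2*O
j(w, c) = -2*c + c*w (j(w, c) = w*c - 2*c = c*w - 2*c = -2*c + c*w)
((4 + 6*(-10)) + j(10 - 10, -15))/(-274 - 241) = ((4 + 6*(-10)) - 15*(-2 + (10 - 10)))/(-274 - 241) = ((4 - 60) - 15*(-2 + 0))/(-515) = (-56 - 15*(-2))*(-1/515) = (-56 + 30)*(-1/515) = -26*(-1/515) = 26/515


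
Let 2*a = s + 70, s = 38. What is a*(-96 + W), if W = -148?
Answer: -13176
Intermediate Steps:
a = 54 (a = (38 + 70)/2 = (½)*108 = 54)
a*(-96 + W) = 54*(-96 - 148) = 54*(-244) = -13176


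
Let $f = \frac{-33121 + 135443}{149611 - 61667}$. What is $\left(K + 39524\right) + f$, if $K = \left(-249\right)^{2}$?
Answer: $\frac{4464308461}{43972} \approx 1.0153 \cdot 10^{5}$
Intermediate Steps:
$f = \frac{51161}{43972}$ ($f = \frac{102322}{87944} = 102322 \cdot \frac{1}{87944} = \frac{51161}{43972} \approx 1.1635$)
$K = 62001$
$\left(K + 39524\right) + f = \left(62001 + 39524\right) + \frac{51161}{43972} = 101525 + \frac{51161}{43972} = \frac{4464308461}{43972}$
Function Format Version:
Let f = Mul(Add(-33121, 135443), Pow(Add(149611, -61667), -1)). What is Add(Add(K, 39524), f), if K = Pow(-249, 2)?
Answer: Rational(4464308461, 43972) ≈ 1.0153e+5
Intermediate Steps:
f = Rational(51161, 43972) (f = Mul(102322, Pow(87944, -1)) = Mul(102322, Rational(1, 87944)) = Rational(51161, 43972) ≈ 1.1635)
K = 62001
Add(Add(K, 39524), f) = Add(Add(62001, 39524), Rational(51161, 43972)) = Add(101525, Rational(51161, 43972)) = Rational(4464308461, 43972)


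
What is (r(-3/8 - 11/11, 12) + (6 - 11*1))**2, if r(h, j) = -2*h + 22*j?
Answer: 1096209/16 ≈ 68513.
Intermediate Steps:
(r(-3/8 - 11/11, 12) + (6 - 11*1))**2 = ((-2*(-3/8 - 11/11) + 22*12) + (6 - 11*1))**2 = ((-2*(-3*1/8 - 11*1/11) + 264) + (6 - 11))**2 = ((-2*(-3/8 - 1) + 264) - 5)**2 = ((-2*(-11/8) + 264) - 5)**2 = ((11/4 + 264) - 5)**2 = (1067/4 - 5)**2 = (1047/4)**2 = 1096209/16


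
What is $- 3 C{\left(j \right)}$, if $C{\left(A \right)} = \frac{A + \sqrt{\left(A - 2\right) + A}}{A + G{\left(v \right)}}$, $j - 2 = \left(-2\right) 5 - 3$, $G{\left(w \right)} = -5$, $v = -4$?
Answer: $- \frac{33}{16} + \frac{3 i \sqrt{6}}{8} \approx -2.0625 + 0.91856 i$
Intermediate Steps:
$j = -11$ ($j = 2 - 13 = -11$)
$C{\left(A \right)} = \frac{A + \sqrt{-2 + 2 A}}{-5 + A}$ ($C{\left(A \right)} = \frac{A + \sqrt{\left(A - 2\right) + A}}{A - 5} = \frac{A + \sqrt{\left(A - 2\right) + A}}{-5 + A} = \frac{A + \sqrt{\left(-2 + A\right) + A}}{-5 + A} = \frac{A + \sqrt{-2 + 2 A}}{-5 + A}$)
$- 3 C{\left(j \right)} = - 3 \frac{-11 + \sqrt{-2 + 2 \left(-11\right)}}{-5 - 11} = - 3 \frac{-11 + \sqrt{-2 - 22}}{-16} = - 3 \left(- \frac{-11 + \sqrt{-24}}{16}\right) = - 3 \left(- \frac{-11 + 2 i \sqrt{6}}{16}\right) = - 3 \left(\frac{11}{16} - \frac{i \sqrt{6}}{8}\right) = - \frac{33}{16} + \frac{3 i \sqrt{6}}{8}$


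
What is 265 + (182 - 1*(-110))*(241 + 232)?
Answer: 138381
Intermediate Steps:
265 + (182 - 1*(-110))*(241 + 232) = 265 + (182 + 110)*473 = 265 + 292*473 = 265 + 138116 = 138381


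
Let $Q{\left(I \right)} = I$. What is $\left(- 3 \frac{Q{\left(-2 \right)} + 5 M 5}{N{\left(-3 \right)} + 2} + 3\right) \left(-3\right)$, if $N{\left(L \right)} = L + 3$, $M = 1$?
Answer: $\frac{189}{2} \approx 94.5$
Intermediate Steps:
$N{\left(L \right)} = 3 + L$
$\left(- 3 \frac{Q{\left(-2 \right)} + 5 M 5}{N{\left(-3 \right)} + 2} + 3\right) \left(-3\right) = \left(- 3 \frac{-2 + 5 \cdot 1 \cdot 5}{\left(3 - 3\right) + 2} + 3\right) \left(-3\right) = \left(- 3 \frac{-2 + 5 \cdot 5}{0 + 2} + 3\right) \left(-3\right) = \left(- 3 \frac{-2 + 25}{2} + 3\right) \left(-3\right) = \left(- 3 \cdot 23 \cdot \frac{1}{2} + 3\right) \left(-3\right) = \left(\left(-3\right) \frac{23}{2} + 3\right) \left(-3\right) = \left(- \frac{69}{2} + 3\right) \left(-3\right) = \left(- \frac{63}{2}\right) \left(-3\right) = \frac{189}{2}$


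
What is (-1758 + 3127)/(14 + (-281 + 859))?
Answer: 37/16 ≈ 2.3125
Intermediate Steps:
(-1758 + 3127)/(14 + (-281 + 859)) = 1369/(14 + 578) = 1369/592 = 1369*(1/592) = 37/16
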